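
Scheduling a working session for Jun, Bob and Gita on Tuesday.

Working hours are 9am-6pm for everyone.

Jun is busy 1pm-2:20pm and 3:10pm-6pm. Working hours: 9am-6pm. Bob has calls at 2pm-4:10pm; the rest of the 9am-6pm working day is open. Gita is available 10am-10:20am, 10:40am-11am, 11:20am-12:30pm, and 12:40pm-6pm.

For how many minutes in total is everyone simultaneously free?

130 minutes

Jun free within 09:00–18:00: 09:00–13:00, 14:20–15:10.
Bob free within 09:00–18:00: 09:00–14:00, 16:10–18:00.
Jun ∩ Bob: 09:00–13:00.
Jun ∩ Bob ∩ Gita: 10:00–10:20, 10:40–11:00, 11:20–12:30, 12:40–13:00.
Total common minutes: 20 + 20 + 70 + 20 = 130.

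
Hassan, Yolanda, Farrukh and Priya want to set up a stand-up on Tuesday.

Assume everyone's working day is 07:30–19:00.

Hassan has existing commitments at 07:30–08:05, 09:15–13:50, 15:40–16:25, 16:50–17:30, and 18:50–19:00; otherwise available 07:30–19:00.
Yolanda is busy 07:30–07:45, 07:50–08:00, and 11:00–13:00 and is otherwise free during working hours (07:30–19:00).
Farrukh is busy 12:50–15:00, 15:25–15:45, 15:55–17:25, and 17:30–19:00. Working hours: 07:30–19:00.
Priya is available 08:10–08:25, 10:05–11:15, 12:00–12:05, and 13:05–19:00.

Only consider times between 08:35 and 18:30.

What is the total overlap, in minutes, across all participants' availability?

Hassan free within 07:30–19:00: 08:05–09:15, 13:50–15:40, 16:25–16:50, 17:30–18:50.
Yolanda free within 07:30–19:00: 07:45–07:50, 08:00–11:00, 13:00–19:00.
Farrukh free within 07:30–19:00: 07:30–12:50, 15:00–15:25, 15:45–15:55, 17:25–17:30.
Hassan ∩ Yolanda: 08:05–09:15, 13:50–15:40, 16:25–16:50, 17:30–18:50.
Hassan ∩ Yolanda ∩ Farrukh: 08:05–09:15, 15:00–15:25.
Hassan ∩ Yolanda ∩ Farrukh ∩ Priya: 08:10–08:25, 15:00–15:25.
Restricted to 08:35–18:30: 15:00–15:25.
Total common minutes: 25.

25 minutes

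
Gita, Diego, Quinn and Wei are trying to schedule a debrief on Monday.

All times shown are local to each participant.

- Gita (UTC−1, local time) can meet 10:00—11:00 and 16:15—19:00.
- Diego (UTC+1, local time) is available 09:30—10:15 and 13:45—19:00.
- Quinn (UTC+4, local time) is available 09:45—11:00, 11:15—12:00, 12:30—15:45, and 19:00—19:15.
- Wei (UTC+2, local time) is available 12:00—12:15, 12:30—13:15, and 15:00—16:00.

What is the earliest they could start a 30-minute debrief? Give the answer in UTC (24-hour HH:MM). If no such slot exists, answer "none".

none

Gita → UTC: 11:00–12:00, 17:15–20:00.
Diego → UTC: 08:30–09:15, 12:45–18:00.
Quinn → UTC: 05:45–07:00, 07:15–08:00, 08:30–11:45, 15:00–15:15.
Wei → UTC: 10:00–10:15, 10:30–11:15, 13:00–14:00.
Gita ∩ Diego: 17:15–18:00.
Gita ∩ Diego ∩ Quinn: (none).
Gita ∩ Diego ∩ Quinn ∩ Wei: (none).
Windows ≥ 30 min: (none).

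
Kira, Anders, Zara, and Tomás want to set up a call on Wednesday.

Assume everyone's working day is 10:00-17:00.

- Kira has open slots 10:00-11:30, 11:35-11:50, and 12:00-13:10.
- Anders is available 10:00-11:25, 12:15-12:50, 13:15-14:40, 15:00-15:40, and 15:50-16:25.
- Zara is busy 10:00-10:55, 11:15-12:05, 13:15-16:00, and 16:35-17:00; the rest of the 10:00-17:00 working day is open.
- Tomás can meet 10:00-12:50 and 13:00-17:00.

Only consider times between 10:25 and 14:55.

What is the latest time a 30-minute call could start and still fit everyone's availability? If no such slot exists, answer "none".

12:20

Zara free within 10:00–17:00: 10:55–11:15, 12:05–13:15, 16:00–16:35.
Kira ∩ Anders: 10:00–11:25, 12:15–12:50.
Kira ∩ Anders ∩ Zara: 10:55–11:15, 12:15–12:50.
Kira ∩ Anders ∩ Zara ∩ Tomás: 10:55–11:15, 12:15–12:50.
Restricted to 10:25–14:55: 10:55–11:15, 12:15–12:50.
Windows ≥ 30 min: 12:15–12:50.
Latest start in the last window 12:15–12:50 is 12:50 − 30 min = 12:20.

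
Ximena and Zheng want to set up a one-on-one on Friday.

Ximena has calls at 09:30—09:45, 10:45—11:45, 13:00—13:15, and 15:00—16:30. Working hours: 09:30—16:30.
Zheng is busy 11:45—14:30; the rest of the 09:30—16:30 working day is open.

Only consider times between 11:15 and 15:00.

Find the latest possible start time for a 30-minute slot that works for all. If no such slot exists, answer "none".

14:30

Ximena free within 09:30–16:30: 09:45–10:45, 11:45–13:00, 13:15–15:00.
Zheng free within 09:30–16:30: 09:30–11:45, 14:30–16:30.
Ximena ∩ Zheng: 09:45–10:45, 14:30–15:00.
Restricted to 11:15–15:00: 14:30–15:00.
Windows ≥ 30 min: 14:30–15:00.
Latest start in the last window 14:30–15:00 is 15:00 − 30 min = 14:30.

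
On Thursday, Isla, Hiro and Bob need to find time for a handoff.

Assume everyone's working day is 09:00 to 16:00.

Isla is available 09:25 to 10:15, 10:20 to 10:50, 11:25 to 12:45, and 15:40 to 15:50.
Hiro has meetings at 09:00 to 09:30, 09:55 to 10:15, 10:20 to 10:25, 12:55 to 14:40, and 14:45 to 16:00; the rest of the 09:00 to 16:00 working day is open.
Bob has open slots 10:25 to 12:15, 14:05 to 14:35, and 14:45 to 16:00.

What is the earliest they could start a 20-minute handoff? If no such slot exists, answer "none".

10:25

Hiro free within 09:00–16:00: 09:30–09:55, 10:15–10:20, 10:25–12:55, 14:40–14:45.
Isla ∩ Hiro: 09:30–09:55, 10:25–10:50, 11:25–12:45.
Isla ∩ Hiro ∩ Bob: 10:25–10:50, 11:25–12:15.
Windows ≥ 20 min: 10:25–10:50, 11:25–12:15.
Earliest such window starts at 10:25.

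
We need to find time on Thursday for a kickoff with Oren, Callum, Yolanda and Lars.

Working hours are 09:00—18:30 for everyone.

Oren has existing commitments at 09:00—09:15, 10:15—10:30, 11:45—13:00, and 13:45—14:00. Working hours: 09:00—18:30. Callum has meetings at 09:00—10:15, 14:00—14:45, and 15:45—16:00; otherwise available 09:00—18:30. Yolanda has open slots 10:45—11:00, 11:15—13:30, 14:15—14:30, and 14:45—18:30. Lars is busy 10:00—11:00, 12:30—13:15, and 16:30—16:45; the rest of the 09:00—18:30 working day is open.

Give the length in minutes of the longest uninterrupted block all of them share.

105 minutes

Oren free within 09:00–18:30: 09:15–10:15, 10:30–11:45, 13:00–13:45, 14:00–18:30.
Callum free within 09:00–18:30: 10:15–14:00, 14:45–15:45, 16:00–18:30.
Lars free within 09:00–18:30: 09:00–10:00, 11:00–12:30, 13:15–16:30, 16:45–18:30.
Oren ∩ Callum: 10:30–11:45, 13:00–13:45, 14:45–15:45, 16:00–18:30.
Oren ∩ Callum ∩ Yolanda: 10:45–11:00, 11:15–11:45, 13:00–13:30, 14:45–15:45, 16:00–18:30.
Oren ∩ Callum ∩ Yolanda ∩ Lars: 11:15–11:45, 13:15–13:30, 14:45–15:45, 16:00–16:30, 16:45–18:30.
Common window lengths: 30, 15, 60, 30, 105 min; longest is 105.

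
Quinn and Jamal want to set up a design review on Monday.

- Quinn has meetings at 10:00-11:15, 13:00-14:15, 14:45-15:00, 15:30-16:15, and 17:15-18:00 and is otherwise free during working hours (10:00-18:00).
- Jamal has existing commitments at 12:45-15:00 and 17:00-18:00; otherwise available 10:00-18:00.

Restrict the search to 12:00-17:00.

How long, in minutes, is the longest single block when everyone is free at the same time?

Quinn free within 10:00–18:00: 11:15–13:00, 14:15–14:45, 15:00–15:30, 16:15–17:15.
Jamal free within 10:00–18:00: 10:00–12:45, 15:00–17:00.
Quinn ∩ Jamal: 11:15–12:45, 15:00–15:30, 16:15–17:00.
Restricted to 12:00–17:00: 12:00–12:45, 15:00–15:30, 16:15–17:00.
Common window lengths: 45, 30, 45 min; longest is 45.

45 minutes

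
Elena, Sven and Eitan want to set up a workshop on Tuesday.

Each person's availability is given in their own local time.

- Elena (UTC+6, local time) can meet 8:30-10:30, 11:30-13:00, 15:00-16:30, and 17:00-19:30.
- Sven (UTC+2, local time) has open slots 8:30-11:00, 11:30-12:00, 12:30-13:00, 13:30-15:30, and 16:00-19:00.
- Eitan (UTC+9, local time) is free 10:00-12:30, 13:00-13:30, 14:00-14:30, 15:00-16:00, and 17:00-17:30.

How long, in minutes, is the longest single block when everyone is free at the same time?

30 minutes

Elena → UTC: 02:30–04:30, 05:30–07:00, 09:00–10:30, 11:00–13:30.
Sven → UTC: 06:30–09:00, 09:30–10:00, 10:30–11:00, 11:30–13:30, 14:00–17:00.
Eitan → UTC: 01:00–03:30, 04:00–04:30, 05:00–05:30, 06:00–07:00, 08:00–08:30.
Elena ∩ Sven: 06:30–07:00, 09:30–10:00, 11:30–13:30.
Elena ∩ Sven ∩ Eitan: 06:30–07:00.
Single common window of 30 minutes.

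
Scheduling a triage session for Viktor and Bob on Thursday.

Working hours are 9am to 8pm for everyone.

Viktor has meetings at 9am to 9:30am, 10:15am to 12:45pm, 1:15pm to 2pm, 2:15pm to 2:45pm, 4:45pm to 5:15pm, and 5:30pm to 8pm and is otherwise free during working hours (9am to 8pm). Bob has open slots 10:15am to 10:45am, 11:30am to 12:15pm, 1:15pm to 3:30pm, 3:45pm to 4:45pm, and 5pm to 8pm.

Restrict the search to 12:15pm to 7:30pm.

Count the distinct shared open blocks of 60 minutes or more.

Viktor free within 09:00–20:00: 09:30–10:15, 12:45–13:15, 14:00–14:15, 14:45–16:45, 17:15–17:30.
Viktor ∩ Bob: 14:00–14:15, 14:45–15:30, 15:45–16:45, 17:15–17:30.
Restricted to 12:15–19:30: 14:00–14:15, 14:45–15:30, 15:45–16:45, 17:15–17:30.
Windows ≥ 60 min: 15:45–16:45.
That's 1 window.

1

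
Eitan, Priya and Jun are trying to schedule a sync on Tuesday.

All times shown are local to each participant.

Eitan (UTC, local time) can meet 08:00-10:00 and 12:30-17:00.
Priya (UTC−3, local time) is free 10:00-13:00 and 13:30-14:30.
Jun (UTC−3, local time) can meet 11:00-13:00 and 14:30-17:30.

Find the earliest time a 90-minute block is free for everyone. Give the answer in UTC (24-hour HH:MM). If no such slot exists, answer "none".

Eitan → UTC: 08:00–10:00, 12:30–17:00.
Priya → UTC: 13:00–16:00, 16:30–17:30.
Jun → UTC: 14:00–16:00, 17:30–20:30.
Eitan ∩ Priya: 13:00–16:00, 16:30–17:00.
Eitan ∩ Priya ∩ Jun: 14:00–16:00.
Windows ≥ 90 min: 14:00–16:00.
Earliest such window starts at 14:00.

14:00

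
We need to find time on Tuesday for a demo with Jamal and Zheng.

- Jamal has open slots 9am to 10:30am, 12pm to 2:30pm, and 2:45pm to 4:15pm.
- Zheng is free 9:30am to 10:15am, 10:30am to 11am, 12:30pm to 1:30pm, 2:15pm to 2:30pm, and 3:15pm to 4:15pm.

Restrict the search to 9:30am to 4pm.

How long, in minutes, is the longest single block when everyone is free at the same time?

Jamal ∩ Zheng: 09:30–10:15, 12:30–13:30, 14:15–14:30, 15:15–16:15.
Restricted to 09:30–16:00: 09:30–10:15, 12:30–13:30, 14:15–14:30, 15:15–16:00.
Common window lengths: 45, 60, 15, 45 min; longest is 60.

60 minutes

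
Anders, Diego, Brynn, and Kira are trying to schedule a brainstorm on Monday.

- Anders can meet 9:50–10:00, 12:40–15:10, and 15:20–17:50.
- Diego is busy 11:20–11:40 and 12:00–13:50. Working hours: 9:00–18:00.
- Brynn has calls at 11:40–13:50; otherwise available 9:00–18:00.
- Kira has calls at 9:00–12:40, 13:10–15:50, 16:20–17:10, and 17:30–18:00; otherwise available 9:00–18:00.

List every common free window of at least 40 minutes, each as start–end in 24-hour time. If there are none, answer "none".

none

Diego free within 09:00–18:00: 09:00–11:20, 11:40–12:00, 13:50–18:00.
Brynn free within 09:00–18:00: 09:00–11:40, 13:50–18:00.
Kira free within 09:00–18:00: 12:40–13:10, 15:50–16:20, 17:10–17:30.
Anders ∩ Diego: 09:50–10:00, 13:50–15:10, 15:20–17:50.
Anders ∩ Diego ∩ Brynn: 09:50–10:00, 13:50–15:10, 15:20–17:50.
Anders ∩ Diego ∩ Brynn ∩ Kira: 15:50–16:20, 17:10–17:30.
Windows ≥ 40 min: (none).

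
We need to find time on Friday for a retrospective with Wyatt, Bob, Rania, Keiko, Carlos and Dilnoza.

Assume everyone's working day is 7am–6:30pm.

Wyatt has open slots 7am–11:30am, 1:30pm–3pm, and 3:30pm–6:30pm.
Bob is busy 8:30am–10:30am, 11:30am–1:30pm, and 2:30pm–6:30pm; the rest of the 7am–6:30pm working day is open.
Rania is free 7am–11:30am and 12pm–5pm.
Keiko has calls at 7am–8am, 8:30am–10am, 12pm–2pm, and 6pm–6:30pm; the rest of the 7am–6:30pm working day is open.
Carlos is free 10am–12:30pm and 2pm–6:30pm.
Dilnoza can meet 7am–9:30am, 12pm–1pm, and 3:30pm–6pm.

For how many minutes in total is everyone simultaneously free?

Bob free within 07:00–18:30: 07:00–08:30, 10:30–11:30, 13:30–14:30.
Keiko free within 07:00–18:30: 08:00–08:30, 10:00–12:00, 14:00–18:00.
Wyatt ∩ Bob: 07:00–08:30, 10:30–11:30, 13:30–14:30.
Wyatt ∩ Bob ∩ Rania: 07:00–08:30, 10:30–11:30, 13:30–14:30.
Wyatt ∩ Bob ∩ Rania ∩ Keiko: 08:00–08:30, 10:30–11:30, 14:00–14:30.
Wyatt ∩ Bob ∩ Rania ∩ Keiko ∩ Carlos: 10:30–11:30, 14:00–14:30.
Wyatt ∩ Bob ∩ Rania ∩ Keiko ∩ Carlos ∩ Dilnoza: (none).
Total common minutes: 0.

0 minutes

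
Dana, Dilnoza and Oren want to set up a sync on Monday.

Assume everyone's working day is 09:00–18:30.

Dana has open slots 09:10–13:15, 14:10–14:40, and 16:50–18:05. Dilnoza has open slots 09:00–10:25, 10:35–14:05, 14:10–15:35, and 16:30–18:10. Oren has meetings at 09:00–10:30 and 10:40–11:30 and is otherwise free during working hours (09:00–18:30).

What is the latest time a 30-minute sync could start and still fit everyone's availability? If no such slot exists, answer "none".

Oren free within 09:00–18:30: 10:30–10:40, 11:30–18:30.
Dana ∩ Dilnoza: 09:10–10:25, 10:35–13:15, 14:10–14:40, 16:50–18:05.
Dana ∩ Dilnoza ∩ Oren: 10:35–10:40, 11:30–13:15, 14:10–14:40, 16:50–18:05.
Windows ≥ 30 min: 11:30–13:15, 14:10–14:40, 16:50–18:05.
Latest start in the last window 16:50–18:05 is 18:05 − 30 min = 17:35.

17:35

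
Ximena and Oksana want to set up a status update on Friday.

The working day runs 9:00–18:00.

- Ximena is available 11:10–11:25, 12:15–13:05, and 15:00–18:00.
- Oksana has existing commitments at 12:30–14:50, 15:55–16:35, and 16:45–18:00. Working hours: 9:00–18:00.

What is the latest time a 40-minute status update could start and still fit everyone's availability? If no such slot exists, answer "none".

Oksana free within 09:00–18:00: 09:00–12:30, 14:50–15:55, 16:35–16:45.
Ximena ∩ Oksana: 11:10–11:25, 12:15–12:30, 15:00–15:55, 16:35–16:45.
Windows ≥ 40 min: 15:00–15:55.
Latest start in the last window 15:00–15:55 is 15:55 − 40 min = 15:15.

15:15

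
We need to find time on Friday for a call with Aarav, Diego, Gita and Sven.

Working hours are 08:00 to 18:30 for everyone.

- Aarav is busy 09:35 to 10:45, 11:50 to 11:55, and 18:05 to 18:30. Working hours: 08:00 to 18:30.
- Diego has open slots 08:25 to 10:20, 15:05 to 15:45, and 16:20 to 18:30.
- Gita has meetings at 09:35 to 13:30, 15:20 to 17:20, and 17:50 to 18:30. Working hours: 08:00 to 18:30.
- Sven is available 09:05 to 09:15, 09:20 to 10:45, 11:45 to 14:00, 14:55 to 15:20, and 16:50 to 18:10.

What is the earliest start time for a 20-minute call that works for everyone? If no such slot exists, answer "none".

17:20

Aarav free within 08:00–18:30: 08:00–09:35, 10:45–11:50, 11:55–18:05.
Gita free within 08:00–18:30: 08:00–09:35, 13:30–15:20, 17:20–17:50.
Aarav ∩ Diego: 08:25–09:35, 15:05–15:45, 16:20–18:05.
Aarav ∩ Diego ∩ Gita: 08:25–09:35, 15:05–15:20, 17:20–17:50.
Aarav ∩ Diego ∩ Gita ∩ Sven: 09:05–09:15, 09:20–09:35, 15:05–15:20, 17:20–17:50.
Windows ≥ 20 min: 17:20–17:50.
Earliest such window starts at 17:20.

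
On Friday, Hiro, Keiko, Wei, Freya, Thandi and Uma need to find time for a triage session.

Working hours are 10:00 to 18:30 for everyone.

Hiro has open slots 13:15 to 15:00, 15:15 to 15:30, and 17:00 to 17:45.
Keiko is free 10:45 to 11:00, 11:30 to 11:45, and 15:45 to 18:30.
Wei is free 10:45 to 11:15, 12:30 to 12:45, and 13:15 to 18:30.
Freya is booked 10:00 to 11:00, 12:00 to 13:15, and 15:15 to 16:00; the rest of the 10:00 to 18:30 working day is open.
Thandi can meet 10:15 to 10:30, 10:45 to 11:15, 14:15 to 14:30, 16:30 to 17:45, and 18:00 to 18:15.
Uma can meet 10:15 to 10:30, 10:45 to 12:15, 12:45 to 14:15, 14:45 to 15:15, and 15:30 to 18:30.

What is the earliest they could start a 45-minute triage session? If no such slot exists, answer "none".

17:00

Freya free within 10:00–18:30: 11:00–12:00, 13:15–15:15, 16:00–18:30.
Hiro ∩ Keiko: 17:00–17:45.
Hiro ∩ Keiko ∩ Wei: 17:00–17:45.
Hiro ∩ Keiko ∩ Wei ∩ Freya: 17:00–17:45.
Hiro ∩ Keiko ∩ Wei ∩ Freya ∩ Thandi: 17:00–17:45.
Hiro ∩ Keiko ∩ Wei ∩ Freya ∩ Thandi ∩ Uma: 17:00–17:45.
Windows ≥ 45 min: 17:00–17:45.
Earliest such window starts at 17:00.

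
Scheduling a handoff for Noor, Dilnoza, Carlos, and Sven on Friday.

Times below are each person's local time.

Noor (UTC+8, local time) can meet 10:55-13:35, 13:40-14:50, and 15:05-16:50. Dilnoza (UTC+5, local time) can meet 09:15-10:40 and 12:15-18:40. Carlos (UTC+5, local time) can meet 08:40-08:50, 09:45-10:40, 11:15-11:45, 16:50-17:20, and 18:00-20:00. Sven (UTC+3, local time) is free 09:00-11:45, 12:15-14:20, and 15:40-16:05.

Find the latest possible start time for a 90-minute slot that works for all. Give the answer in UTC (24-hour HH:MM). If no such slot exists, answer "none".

none

Noor → UTC: 02:55–05:35, 05:40–06:50, 07:05–08:50.
Dilnoza → UTC: 04:15–05:40, 07:15–13:40.
Carlos → UTC: 03:40–03:50, 04:45–05:40, 06:15–06:45, 11:50–12:20, 13:00–15:00.
Sven → UTC: 06:00–08:45, 09:15–11:20, 12:40–13:05.
Noor ∩ Dilnoza: 04:15–05:35, 07:15–08:50.
Noor ∩ Dilnoza ∩ Carlos: 04:45–05:35.
Noor ∩ Dilnoza ∩ Carlos ∩ Sven: (none).
Windows ≥ 90 min: (none).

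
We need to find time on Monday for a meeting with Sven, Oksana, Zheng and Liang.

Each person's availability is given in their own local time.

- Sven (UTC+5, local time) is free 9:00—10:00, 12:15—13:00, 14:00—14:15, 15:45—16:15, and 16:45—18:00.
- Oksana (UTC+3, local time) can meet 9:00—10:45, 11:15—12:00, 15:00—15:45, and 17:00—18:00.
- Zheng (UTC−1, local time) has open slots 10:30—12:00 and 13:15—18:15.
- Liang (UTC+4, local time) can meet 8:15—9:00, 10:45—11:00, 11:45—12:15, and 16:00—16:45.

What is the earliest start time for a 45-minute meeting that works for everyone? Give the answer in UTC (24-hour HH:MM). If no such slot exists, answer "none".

12:00

Sven → UTC: 04:00–05:00, 07:15–08:00, 09:00–09:15, 10:45–11:15, 11:45–13:00.
Oksana → UTC: 06:00–07:45, 08:15–09:00, 12:00–12:45, 14:00–15:00.
Zheng → UTC: 11:30–13:00, 14:15–19:15.
Liang → UTC: 04:15–05:00, 06:45–07:00, 07:45–08:15, 12:00–12:45.
Sven ∩ Oksana: 07:15–07:45, 12:00–12:45.
Sven ∩ Oksana ∩ Zheng: 12:00–12:45.
Sven ∩ Oksana ∩ Zheng ∩ Liang: 12:00–12:45.
Windows ≥ 45 min: 12:00–12:45.
Earliest such window starts at 12:00.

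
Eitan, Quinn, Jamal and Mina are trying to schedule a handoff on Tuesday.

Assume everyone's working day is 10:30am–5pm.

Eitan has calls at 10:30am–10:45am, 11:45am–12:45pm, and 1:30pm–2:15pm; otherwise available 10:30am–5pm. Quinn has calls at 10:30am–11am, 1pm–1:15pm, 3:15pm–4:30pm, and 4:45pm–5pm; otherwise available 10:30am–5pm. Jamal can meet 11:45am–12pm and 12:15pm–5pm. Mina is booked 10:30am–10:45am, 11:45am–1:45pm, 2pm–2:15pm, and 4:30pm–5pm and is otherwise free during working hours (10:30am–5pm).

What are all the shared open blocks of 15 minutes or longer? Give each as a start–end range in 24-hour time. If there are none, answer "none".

Eitan free within 10:30–17:00: 10:45–11:45, 12:45–13:30, 14:15–17:00.
Quinn free within 10:30–17:00: 11:00–13:00, 13:15–15:15, 16:30–16:45.
Mina free within 10:30–17:00: 10:45–11:45, 13:45–14:00, 14:15–16:30.
Eitan ∩ Quinn: 11:00–11:45, 12:45–13:00, 13:15–13:30, 14:15–15:15, 16:30–16:45.
Eitan ∩ Quinn ∩ Jamal: 12:45–13:00, 13:15–13:30, 14:15–15:15, 16:30–16:45.
Eitan ∩ Quinn ∩ Jamal ∩ Mina: 14:15–15:15.
Windows ≥ 15 min: 14:15–15:15.

14:15–15:15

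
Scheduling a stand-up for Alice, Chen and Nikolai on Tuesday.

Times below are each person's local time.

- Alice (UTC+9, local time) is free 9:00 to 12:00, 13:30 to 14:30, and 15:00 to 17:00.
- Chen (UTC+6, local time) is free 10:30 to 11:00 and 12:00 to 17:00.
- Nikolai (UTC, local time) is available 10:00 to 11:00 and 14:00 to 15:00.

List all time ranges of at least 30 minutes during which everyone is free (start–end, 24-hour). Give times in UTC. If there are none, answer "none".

Alice → UTC: 00:00–03:00, 04:30–05:30, 06:00–08:00.
Chen → UTC: 04:30–05:00, 06:00–11:00.
Nikolai → UTC: 10:00–11:00, 14:00–15:00.
Alice ∩ Chen: 04:30–05:00, 06:00–08:00.
Alice ∩ Chen ∩ Nikolai: (none).
Windows ≥ 30 min: (none).

none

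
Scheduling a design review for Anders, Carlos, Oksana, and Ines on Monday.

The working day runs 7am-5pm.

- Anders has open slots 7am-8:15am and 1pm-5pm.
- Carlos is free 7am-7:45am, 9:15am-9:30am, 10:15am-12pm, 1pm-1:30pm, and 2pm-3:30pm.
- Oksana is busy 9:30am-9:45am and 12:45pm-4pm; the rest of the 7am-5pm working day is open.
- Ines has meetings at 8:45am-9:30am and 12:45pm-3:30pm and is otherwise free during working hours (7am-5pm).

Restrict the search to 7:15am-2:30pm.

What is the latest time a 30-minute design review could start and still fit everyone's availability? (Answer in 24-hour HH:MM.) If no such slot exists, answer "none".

07:15

Oksana free within 07:00–17:00: 07:00–09:30, 09:45–12:45, 16:00–17:00.
Ines free within 07:00–17:00: 07:00–08:45, 09:30–12:45, 15:30–17:00.
Anders ∩ Carlos: 07:00–07:45, 13:00–13:30, 14:00–15:30.
Anders ∩ Carlos ∩ Oksana: 07:00–07:45.
Anders ∩ Carlos ∩ Oksana ∩ Ines: 07:00–07:45.
Restricted to 07:15–14:30: 07:15–07:45.
Windows ≥ 30 min: 07:15–07:45.
Latest start in the last window 07:15–07:45 is 07:45 − 30 min = 07:15.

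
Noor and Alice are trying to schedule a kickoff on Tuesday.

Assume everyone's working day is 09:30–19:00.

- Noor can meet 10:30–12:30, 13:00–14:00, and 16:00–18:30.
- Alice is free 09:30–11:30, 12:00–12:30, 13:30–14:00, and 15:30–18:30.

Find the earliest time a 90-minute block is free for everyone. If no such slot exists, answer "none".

Noor ∩ Alice: 10:30–11:30, 12:00–12:30, 13:30–14:00, 16:00–18:30.
Windows ≥ 90 min: 16:00–18:30.
Earliest such window starts at 16:00.

16:00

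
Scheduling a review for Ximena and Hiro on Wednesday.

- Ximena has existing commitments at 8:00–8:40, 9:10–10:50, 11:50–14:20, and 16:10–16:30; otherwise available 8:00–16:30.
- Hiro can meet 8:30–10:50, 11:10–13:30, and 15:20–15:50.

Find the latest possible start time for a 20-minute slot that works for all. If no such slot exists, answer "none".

15:30

Ximena free within 08:00–16:30: 08:40–09:10, 10:50–11:50, 14:20–16:10.
Ximena ∩ Hiro: 08:40–09:10, 11:10–11:50, 15:20–15:50.
Windows ≥ 20 min: 08:40–09:10, 11:10–11:50, 15:20–15:50.
Latest start in the last window 15:20–15:50 is 15:50 − 20 min = 15:30.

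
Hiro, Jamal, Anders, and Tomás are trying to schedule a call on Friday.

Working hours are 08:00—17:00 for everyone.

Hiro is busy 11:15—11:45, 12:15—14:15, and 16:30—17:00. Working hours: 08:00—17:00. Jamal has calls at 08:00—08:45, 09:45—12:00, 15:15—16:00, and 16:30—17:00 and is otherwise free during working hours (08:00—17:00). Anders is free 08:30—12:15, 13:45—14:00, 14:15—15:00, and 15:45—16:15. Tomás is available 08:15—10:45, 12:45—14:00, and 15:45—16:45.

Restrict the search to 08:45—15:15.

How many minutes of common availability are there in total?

60 minutes

Hiro free within 08:00–17:00: 08:00–11:15, 11:45–12:15, 14:15–16:30.
Jamal free within 08:00–17:00: 08:45–09:45, 12:00–15:15, 16:00–16:30.
Hiro ∩ Jamal: 08:45–09:45, 12:00–12:15, 14:15–15:15, 16:00–16:30.
Hiro ∩ Jamal ∩ Anders: 08:45–09:45, 12:00–12:15, 14:15–15:00, 16:00–16:15.
Hiro ∩ Jamal ∩ Anders ∩ Tomás: 08:45–09:45, 16:00–16:15.
Restricted to 08:45–15:15: 08:45–09:45.
Total common minutes: 60.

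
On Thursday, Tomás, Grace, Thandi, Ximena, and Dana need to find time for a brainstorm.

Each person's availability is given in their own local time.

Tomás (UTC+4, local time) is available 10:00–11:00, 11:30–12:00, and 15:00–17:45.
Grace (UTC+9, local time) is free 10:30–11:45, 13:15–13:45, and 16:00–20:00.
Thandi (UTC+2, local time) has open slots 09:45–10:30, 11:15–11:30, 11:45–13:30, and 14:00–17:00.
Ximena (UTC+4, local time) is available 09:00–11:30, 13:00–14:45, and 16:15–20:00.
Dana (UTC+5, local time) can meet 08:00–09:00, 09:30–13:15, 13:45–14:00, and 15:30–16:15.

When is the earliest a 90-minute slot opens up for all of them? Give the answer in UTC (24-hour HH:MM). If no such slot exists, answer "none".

Tomás → UTC: 06:00–07:00, 07:30–08:00, 11:00–13:45.
Grace → UTC: 01:30–02:45, 04:15–04:45, 07:00–11:00.
Thandi → UTC: 07:45–08:30, 09:15–09:30, 09:45–11:30, 12:00–15:00.
Ximena → UTC: 05:00–07:30, 09:00–10:45, 12:15–16:00.
Dana → UTC: 03:00–04:00, 04:30–08:15, 08:45–09:00, 10:30–11:15.
Tomás ∩ Grace: 07:30–08:00.
Tomás ∩ Grace ∩ Thandi: 07:45–08:00.
Tomás ∩ Grace ∩ Thandi ∩ Ximena: (none).
Tomás ∩ Grace ∩ Thandi ∩ Ximena ∩ Dana: (none).
Windows ≥ 90 min: (none).

none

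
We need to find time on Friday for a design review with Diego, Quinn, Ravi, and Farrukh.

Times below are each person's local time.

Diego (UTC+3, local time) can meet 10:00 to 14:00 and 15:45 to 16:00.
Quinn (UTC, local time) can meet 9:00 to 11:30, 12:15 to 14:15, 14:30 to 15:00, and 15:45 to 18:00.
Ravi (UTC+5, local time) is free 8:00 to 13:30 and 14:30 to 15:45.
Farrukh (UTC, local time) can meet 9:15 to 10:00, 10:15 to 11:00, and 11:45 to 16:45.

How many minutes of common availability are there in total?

60 minutes

Diego → UTC: 07:00–11:00, 12:45–13:00.
Quinn → UTC: 09:00–11:30, 12:15–14:15, 14:30–15:00, 15:45–18:00.
Ravi → UTC: 03:00–08:30, 09:30–10:45.
Farrukh → UTC: 09:15–10:00, 10:15–11:00, 11:45–16:45.
Diego ∩ Quinn: 09:00–11:00, 12:45–13:00.
Diego ∩ Quinn ∩ Ravi: 09:30–10:45.
Diego ∩ Quinn ∩ Ravi ∩ Farrukh: 09:30–10:00, 10:15–10:45.
Total common minutes: 30 + 30 = 60.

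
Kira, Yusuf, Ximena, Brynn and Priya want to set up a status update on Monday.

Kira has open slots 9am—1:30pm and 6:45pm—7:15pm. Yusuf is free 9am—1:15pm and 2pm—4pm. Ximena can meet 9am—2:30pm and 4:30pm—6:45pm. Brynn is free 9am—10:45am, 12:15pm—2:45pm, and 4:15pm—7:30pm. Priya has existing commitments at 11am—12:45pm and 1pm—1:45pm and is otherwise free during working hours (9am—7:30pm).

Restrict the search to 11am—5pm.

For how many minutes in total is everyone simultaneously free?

15 minutes

Priya free within 09:00–19:30: 09:00–11:00, 12:45–13:00, 13:45–19:30.
Kira ∩ Yusuf: 09:00–13:15.
Kira ∩ Yusuf ∩ Ximena: 09:00–13:15.
Kira ∩ Yusuf ∩ Ximena ∩ Brynn: 09:00–10:45, 12:15–13:15.
Kira ∩ Yusuf ∩ Ximena ∩ Brynn ∩ Priya: 09:00–10:45, 12:45–13:00.
Restricted to 11:00–17:00: 12:45–13:00.
Total common minutes: 15.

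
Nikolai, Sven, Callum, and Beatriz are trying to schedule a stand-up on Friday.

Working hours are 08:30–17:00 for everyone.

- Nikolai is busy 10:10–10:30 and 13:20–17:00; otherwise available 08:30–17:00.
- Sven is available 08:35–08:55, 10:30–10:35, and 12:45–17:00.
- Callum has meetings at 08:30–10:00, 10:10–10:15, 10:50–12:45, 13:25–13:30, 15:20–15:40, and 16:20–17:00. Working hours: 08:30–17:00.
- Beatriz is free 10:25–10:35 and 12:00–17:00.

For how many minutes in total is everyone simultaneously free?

Nikolai free within 08:30–17:00: 08:30–10:10, 10:30–13:20.
Callum free within 08:30–17:00: 10:00–10:10, 10:15–10:50, 12:45–13:25, 13:30–15:20, 15:40–16:20.
Nikolai ∩ Sven: 08:35–08:55, 10:30–10:35, 12:45–13:20.
Nikolai ∩ Sven ∩ Callum: 10:30–10:35, 12:45–13:20.
Nikolai ∩ Sven ∩ Callum ∩ Beatriz: 10:30–10:35, 12:45–13:20.
Total common minutes: 5 + 35 = 40.

40 minutes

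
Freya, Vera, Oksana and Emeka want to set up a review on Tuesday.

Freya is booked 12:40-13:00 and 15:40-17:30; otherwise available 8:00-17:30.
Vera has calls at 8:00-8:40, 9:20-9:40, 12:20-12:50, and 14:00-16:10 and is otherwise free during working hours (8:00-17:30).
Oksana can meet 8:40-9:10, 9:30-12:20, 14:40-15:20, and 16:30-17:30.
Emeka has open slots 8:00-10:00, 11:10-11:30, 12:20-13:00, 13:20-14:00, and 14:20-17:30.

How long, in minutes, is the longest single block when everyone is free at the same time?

Freya free within 08:00–17:30: 08:00–12:40, 13:00–15:40.
Vera free within 08:00–17:30: 08:40–09:20, 09:40–12:20, 12:50–14:00, 16:10–17:30.
Freya ∩ Vera: 08:40–09:20, 09:40–12:20, 13:00–14:00.
Freya ∩ Vera ∩ Oksana: 08:40–09:10, 09:40–12:20.
Freya ∩ Vera ∩ Oksana ∩ Emeka: 08:40–09:10, 09:40–10:00, 11:10–11:30.
Common window lengths: 30, 20, 20 min; longest is 30.

30 minutes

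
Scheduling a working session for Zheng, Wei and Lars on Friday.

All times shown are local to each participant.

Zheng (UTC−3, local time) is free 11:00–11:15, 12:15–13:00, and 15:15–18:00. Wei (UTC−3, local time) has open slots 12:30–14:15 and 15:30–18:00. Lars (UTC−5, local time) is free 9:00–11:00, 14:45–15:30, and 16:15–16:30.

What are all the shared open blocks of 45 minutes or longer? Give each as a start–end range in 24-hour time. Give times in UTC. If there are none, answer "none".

Zheng → UTC: 14:00–14:15, 15:15–16:00, 18:15–21:00.
Wei → UTC: 15:30–17:15, 18:30–21:00.
Lars → UTC: 14:00–16:00, 19:45–20:30, 21:15–21:30.
Zheng ∩ Wei: 15:30–16:00, 18:30–21:00.
Zheng ∩ Wei ∩ Lars: 15:30–16:00, 19:45–20:30.
Windows ≥ 45 min: 19:45–20:30.

19:45–20:30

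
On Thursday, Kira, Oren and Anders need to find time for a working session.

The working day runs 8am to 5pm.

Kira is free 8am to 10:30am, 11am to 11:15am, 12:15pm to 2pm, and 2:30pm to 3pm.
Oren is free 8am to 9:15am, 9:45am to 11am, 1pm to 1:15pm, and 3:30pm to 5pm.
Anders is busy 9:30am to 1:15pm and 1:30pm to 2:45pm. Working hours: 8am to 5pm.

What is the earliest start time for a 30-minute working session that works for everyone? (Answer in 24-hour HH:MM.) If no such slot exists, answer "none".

08:00

Anders free within 08:00–17:00: 08:00–09:30, 13:15–13:30, 14:45–17:00.
Kira ∩ Oren: 08:00–09:15, 09:45–10:30, 13:00–13:15.
Kira ∩ Oren ∩ Anders: 08:00–09:15.
Windows ≥ 30 min: 08:00–09:15.
Earliest such window starts at 08:00.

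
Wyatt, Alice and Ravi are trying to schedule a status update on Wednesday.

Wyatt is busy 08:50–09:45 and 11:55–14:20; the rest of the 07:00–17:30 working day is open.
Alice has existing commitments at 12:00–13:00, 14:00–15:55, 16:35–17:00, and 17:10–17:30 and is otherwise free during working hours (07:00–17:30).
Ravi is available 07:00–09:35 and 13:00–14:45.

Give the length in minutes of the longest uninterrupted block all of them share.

110 minutes

Wyatt free within 07:00–17:30: 07:00–08:50, 09:45–11:55, 14:20–17:30.
Alice free within 07:00–17:30: 07:00–12:00, 13:00–14:00, 15:55–16:35, 17:00–17:10.
Wyatt ∩ Alice: 07:00–08:50, 09:45–11:55, 15:55–16:35, 17:00–17:10.
Wyatt ∩ Alice ∩ Ravi: 07:00–08:50.
Single common window of 110 minutes.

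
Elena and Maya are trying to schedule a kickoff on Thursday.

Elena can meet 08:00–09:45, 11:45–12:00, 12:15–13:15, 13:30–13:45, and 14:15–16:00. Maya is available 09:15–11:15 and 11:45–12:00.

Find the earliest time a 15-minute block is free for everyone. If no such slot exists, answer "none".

Elena ∩ Maya: 09:15–09:45, 11:45–12:00.
Windows ≥ 15 min: 09:15–09:45, 11:45–12:00.
Earliest such window starts at 09:15.

09:15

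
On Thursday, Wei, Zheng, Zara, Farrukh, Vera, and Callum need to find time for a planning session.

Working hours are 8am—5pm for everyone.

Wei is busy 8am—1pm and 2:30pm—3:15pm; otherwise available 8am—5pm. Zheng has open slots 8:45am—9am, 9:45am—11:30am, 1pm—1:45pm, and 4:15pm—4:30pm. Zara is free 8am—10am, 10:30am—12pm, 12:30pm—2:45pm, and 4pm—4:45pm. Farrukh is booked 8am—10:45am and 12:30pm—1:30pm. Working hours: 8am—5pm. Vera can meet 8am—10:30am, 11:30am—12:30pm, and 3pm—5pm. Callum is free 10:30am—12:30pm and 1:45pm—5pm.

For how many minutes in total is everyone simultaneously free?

15 minutes

Wei free within 08:00–17:00: 13:00–14:30, 15:15–17:00.
Farrukh free within 08:00–17:00: 10:45–12:30, 13:30–17:00.
Wei ∩ Zheng: 13:00–13:45, 16:15–16:30.
Wei ∩ Zheng ∩ Zara: 13:00–13:45, 16:15–16:30.
Wei ∩ Zheng ∩ Zara ∩ Farrukh: 13:30–13:45, 16:15–16:30.
Wei ∩ Zheng ∩ Zara ∩ Farrukh ∩ Vera: 16:15–16:30.
Wei ∩ Zheng ∩ Zara ∩ Farrukh ∩ Vera ∩ Callum: 16:15–16:30.
Total common minutes: 15.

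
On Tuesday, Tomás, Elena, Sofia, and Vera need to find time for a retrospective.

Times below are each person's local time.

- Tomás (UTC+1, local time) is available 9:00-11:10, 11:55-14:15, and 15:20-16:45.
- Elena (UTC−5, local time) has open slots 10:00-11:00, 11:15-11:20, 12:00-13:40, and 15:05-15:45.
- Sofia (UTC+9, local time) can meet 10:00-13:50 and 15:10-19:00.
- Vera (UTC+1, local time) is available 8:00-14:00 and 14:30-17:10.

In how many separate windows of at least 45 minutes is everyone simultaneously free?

0

Tomás → UTC: 08:00–10:10, 10:55–13:15, 14:20–15:45.
Elena → UTC: 15:00–16:00, 16:15–16:20, 17:00–18:40, 20:05–20:45.
Sofia → UTC: 01:00–04:50, 06:10–10:00.
Vera → UTC: 07:00–13:00, 13:30–16:10.
Tomás ∩ Elena: 15:00–15:45.
Tomás ∩ Elena ∩ Sofia: (none).
Tomás ∩ Elena ∩ Sofia ∩ Vera: (none).
Windows ≥ 45 min: (none).
That's 0 windows.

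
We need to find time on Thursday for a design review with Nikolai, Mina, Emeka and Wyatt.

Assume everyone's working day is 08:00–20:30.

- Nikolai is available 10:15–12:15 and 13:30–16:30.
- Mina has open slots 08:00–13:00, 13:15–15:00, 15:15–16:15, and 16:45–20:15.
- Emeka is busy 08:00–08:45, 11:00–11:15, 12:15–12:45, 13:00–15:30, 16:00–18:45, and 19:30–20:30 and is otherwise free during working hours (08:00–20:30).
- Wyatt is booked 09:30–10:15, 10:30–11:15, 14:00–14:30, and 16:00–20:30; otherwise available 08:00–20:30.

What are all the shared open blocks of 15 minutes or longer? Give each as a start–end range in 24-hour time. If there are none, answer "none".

10:15–10:30, 11:15–12:15, 15:30–16:00

Emeka free within 08:00–20:30: 08:45–11:00, 11:15–12:15, 12:45–13:00, 15:30–16:00, 18:45–19:30.
Wyatt free within 08:00–20:30: 08:00–09:30, 10:15–10:30, 11:15–14:00, 14:30–16:00.
Nikolai ∩ Mina: 10:15–12:15, 13:30–15:00, 15:15–16:15.
Nikolai ∩ Mina ∩ Emeka: 10:15–11:00, 11:15–12:15, 15:30–16:00.
Nikolai ∩ Mina ∩ Emeka ∩ Wyatt: 10:15–10:30, 11:15–12:15, 15:30–16:00.
Windows ≥ 15 min: 10:15–10:30, 11:15–12:15, 15:30–16:00.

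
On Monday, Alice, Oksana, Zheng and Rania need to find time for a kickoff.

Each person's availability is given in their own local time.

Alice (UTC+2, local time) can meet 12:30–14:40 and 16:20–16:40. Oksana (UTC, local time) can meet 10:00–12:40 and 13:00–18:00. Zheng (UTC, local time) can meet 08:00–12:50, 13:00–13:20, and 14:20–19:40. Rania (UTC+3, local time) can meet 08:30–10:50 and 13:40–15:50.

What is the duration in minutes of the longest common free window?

Alice → UTC: 10:30–12:40, 14:20–14:40.
Oksana → UTC: 10:00–12:40, 13:00–18:00.
Zheng → UTC: 08:00–12:50, 13:00–13:20, 14:20–19:40.
Rania → UTC: 05:30–07:50, 10:40–12:50.
Alice ∩ Oksana: 10:30–12:40, 14:20–14:40.
Alice ∩ Oksana ∩ Zheng: 10:30–12:40, 14:20–14:40.
Alice ∩ Oksana ∩ Zheng ∩ Rania: 10:40–12:40.
Single common window of 120 minutes.

120 minutes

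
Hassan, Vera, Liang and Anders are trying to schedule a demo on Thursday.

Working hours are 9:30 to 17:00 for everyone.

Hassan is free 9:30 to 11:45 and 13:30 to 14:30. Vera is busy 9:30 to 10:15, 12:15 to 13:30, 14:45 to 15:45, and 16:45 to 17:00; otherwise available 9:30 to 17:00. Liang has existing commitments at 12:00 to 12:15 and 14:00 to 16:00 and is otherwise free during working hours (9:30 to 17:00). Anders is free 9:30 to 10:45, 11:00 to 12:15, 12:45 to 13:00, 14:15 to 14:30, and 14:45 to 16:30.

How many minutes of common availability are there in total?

Vera free within 09:30–17:00: 10:15–12:15, 13:30–14:45, 15:45–16:45.
Liang free within 09:30–17:00: 09:30–12:00, 12:15–14:00, 16:00–17:00.
Hassan ∩ Vera: 10:15–11:45, 13:30–14:30.
Hassan ∩ Vera ∩ Liang: 10:15–11:45, 13:30–14:00.
Hassan ∩ Vera ∩ Liang ∩ Anders: 10:15–10:45, 11:00–11:45.
Total common minutes: 30 + 45 = 75.

75 minutes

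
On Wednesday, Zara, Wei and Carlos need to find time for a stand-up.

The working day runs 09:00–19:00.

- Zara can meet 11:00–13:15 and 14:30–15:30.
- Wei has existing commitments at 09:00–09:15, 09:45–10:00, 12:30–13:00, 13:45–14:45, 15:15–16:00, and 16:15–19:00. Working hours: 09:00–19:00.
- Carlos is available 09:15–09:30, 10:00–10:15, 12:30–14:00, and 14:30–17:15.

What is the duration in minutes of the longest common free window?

30 minutes

Wei free within 09:00–19:00: 09:15–09:45, 10:00–12:30, 13:00–13:45, 14:45–15:15, 16:00–16:15.
Zara ∩ Wei: 11:00–12:30, 13:00–13:15, 14:45–15:15.
Zara ∩ Wei ∩ Carlos: 13:00–13:15, 14:45–15:15.
Common window lengths: 15, 30 min; longest is 30.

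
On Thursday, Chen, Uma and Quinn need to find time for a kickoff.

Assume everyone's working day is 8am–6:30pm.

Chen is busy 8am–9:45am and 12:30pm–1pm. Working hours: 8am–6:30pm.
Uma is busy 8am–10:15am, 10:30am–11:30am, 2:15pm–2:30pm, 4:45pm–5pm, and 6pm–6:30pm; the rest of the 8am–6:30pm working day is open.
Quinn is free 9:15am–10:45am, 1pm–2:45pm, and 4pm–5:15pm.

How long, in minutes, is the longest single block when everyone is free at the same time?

75 minutes

Chen free within 08:00–18:30: 09:45–12:30, 13:00–18:30.
Uma free within 08:00–18:30: 10:15–10:30, 11:30–14:15, 14:30–16:45, 17:00–18:00.
Chen ∩ Uma: 10:15–10:30, 11:30–12:30, 13:00–14:15, 14:30–16:45, 17:00–18:00.
Chen ∩ Uma ∩ Quinn: 10:15–10:30, 13:00–14:15, 14:30–14:45, 16:00–16:45, 17:00–17:15.
Common window lengths: 15, 75, 15, 45, 15 min; longest is 75.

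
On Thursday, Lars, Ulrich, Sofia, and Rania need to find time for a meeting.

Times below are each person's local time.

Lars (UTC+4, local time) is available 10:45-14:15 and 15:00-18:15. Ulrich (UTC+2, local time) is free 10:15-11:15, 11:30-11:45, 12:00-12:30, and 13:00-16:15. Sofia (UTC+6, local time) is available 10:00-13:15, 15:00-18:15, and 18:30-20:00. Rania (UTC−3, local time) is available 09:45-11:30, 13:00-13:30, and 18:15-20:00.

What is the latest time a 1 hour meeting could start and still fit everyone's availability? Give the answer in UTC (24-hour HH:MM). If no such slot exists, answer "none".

Lars → UTC: 06:45–10:15, 11:00–14:15.
Ulrich → UTC: 08:15–09:15, 09:30–09:45, 10:00–10:30, 11:00–14:15.
Sofia → UTC: 04:00–07:15, 09:00–12:15, 12:30–14:00.
Rania → UTC: 12:45–14:30, 16:00–16:30, 21:15–23:00.
Lars ∩ Ulrich: 08:15–09:15, 09:30–09:45, 10:00–10:15, 11:00–14:15.
Lars ∩ Ulrich ∩ Sofia: 09:00–09:15, 09:30–09:45, 10:00–10:15, 11:00–12:15, 12:30–14:00.
Lars ∩ Ulrich ∩ Sofia ∩ Rania: 12:45–14:00.
Windows ≥ 60 min: 12:45–14:00.
Latest start in the last window 12:45–14:00 is 14:00 − 60 min = 13:00.

13:00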